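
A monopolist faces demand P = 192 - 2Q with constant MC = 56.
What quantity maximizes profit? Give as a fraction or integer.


TR = P*Q = (192 - 2Q)Q = 192Q - 2Q^2
MR = dTR/dQ = 192 - 4Q
Set MR = MC:
192 - 4Q = 56
136 = 4Q
Q* = 136/4 = 34

34


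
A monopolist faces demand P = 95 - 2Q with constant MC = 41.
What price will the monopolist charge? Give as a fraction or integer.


MR = 95 - 4Q
Set MR = MC: 95 - 4Q = 41
Q* = 27/2
Substitute into demand:
P* = 95 - 2*27/2 = 68

68


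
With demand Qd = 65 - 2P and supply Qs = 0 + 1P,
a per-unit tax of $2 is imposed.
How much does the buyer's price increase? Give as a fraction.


With a per-unit tax, the buyer's price increase depends on relative slopes.
Supply slope: d = 1, Demand slope: b = 2
Buyer's price increase = d * tax / (b + d)
= 1 * 2 / (2 + 1)
= 2 / 3 = 2/3

2/3


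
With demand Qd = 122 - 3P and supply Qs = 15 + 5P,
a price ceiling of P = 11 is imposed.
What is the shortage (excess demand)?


At P = 11:
Qd = 122 - 3*11 = 89
Qs = 15 + 5*11 = 70
Shortage = Qd - Qs = 89 - 70 = 19

19


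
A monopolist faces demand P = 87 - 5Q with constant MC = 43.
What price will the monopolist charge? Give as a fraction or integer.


MR = 87 - 10Q
Set MR = MC: 87 - 10Q = 43
Q* = 22/5
Substitute into demand:
P* = 87 - 5*22/5 = 65

65


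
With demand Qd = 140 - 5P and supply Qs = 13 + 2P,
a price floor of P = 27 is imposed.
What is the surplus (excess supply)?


At P = 27:
Qd = 140 - 5*27 = 5
Qs = 13 + 2*27 = 67
Surplus = Qs - Qd = 67 - 5 = 62

62


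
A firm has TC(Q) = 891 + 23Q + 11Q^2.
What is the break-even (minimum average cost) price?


AC(Q) = 891/Q + 23 + 11Q
To minimize: dAC/dQ = -891/Q^2 + 11 = 0
Q^2 = 891/11 = 81
Q* = 9
Min AC = 891/9 + 23 + 11*9
Min AC = 99 + 23 + 99 = 221

221


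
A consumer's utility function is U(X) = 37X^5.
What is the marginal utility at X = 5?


MU = dU/dX = 37*5*X^(5-1)
MU = 185*X^4
At X = 5:
MU = 185 * 5^4
MU = 185 * 625 = 115625

115625


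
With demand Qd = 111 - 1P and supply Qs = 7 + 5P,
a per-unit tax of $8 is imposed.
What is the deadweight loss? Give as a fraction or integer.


Pre-tax equilibrium quantity: Q* = 281/3
Post-tax equilibrium quantity: Q_tax = 87
Reduction in quantity: Q* - Q_tax = 20/3
DWL = (1/2) * tax * (Q* - Q_tax)
DWL = (1/2) * 8 * 20/3 = 80/3

80/3


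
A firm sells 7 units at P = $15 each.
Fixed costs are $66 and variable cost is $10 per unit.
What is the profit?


Total Revenue = P * Q = 15 * 7 = $105
Total Cost = FC + VC*Q = 66 + 10*7 = $136
Profit = TR - TC = 105 - 136 = $-31

$-31


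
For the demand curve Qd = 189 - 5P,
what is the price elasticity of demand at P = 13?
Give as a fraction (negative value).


dQ/dP = -5
At P = 13: Q = 189 - 5*13 = 124
E = (dQ/dP)(P/Q) = (-5)(13/124) = -65/124

-65/124


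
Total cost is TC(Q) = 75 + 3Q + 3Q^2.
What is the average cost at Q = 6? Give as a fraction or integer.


TC(6) = 75 + 3*6 + 3*6^2
TC(6) = 75 + 18 + 108 = 201
AC = TC/Q = 201/6 = 67/2

67/2


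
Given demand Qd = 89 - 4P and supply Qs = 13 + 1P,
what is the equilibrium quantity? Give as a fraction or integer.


First find equilibrium price:
89 - 4P = 13 + 1P
P* = 76/5 = 76/5
Then substitute into demand:
Q* = 89 - 4 * 76/5 = 141/5

141/5


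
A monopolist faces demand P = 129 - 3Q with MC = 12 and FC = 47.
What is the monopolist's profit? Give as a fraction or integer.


MR = MC: 129 - 6Q = 12
Q* = 39/2
P* = 129 - 3*39/2 = 141/2
Profit = (P* - MC)*Q* - FC
= (141/2 - 12)*39/2 - 47
= 117/2*39/2 - 47
= 4563/4 - 47 = 4375/4

4375/4


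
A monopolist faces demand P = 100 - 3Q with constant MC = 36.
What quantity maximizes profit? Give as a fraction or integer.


TR = P*Q = (100 - 3Q)Q = 100Q - 3Q^2
MR = dTR/dQ = 100 - 6Q
Set MR = MC:
100 - 6Q = 36
64 = 6Q
Q* = 64/6 = 32/3

32/3


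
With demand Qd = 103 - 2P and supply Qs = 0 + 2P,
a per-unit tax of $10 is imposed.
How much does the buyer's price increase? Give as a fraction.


With a per-unit tax, the buyer's price increase depends on relative slopes.
Supply slope: d = 2, Demand slope: b = 2
Buyer's price increase = d * tax / (b + d)
= 2 * 10 / (2 + 2)
= 20 / 4 = 5

5


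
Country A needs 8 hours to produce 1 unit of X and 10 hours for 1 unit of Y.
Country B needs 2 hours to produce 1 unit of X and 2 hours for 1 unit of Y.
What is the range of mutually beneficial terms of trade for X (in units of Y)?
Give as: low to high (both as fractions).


Opportunity cost of X for Country A = hours_X / hours_Y = 8/10 = 4/5 units of Y
Opportunity cost of X for Country B = hours_X / hours_Y = 2/2 = 1 units of Y
Terms of trade must be between the two opportunity costs.
Range: 4/5 to 1

4/5 to 1


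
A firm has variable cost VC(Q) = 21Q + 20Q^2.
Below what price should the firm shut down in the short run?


AVC(Q) = VC(Q)/Q = 21 + 20Q
AVC is increasing in Q, so minimum AVC is at Q -> 0+.
Min AVC = 21
The firm should shut down if P < 21.

21


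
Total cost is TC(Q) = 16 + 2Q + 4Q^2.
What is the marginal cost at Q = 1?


MC = dTC/dQ = 2 + 2*4*Q
At Q = 1:
MC = 2 + 8*1
MC = 2 + 8 = 10

10


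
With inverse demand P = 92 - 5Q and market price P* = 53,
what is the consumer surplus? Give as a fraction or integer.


Maximum willingness to pay (at Q=0): P_max = 92
Quantity demanded at P* = 53:
Q* = (92 - 53)/5 = 39/5
CS = (1/2) * Q* * (P_max - P*)
CS = (1/2) * 39/5 * (92 - 53)
CS = (1/2) * 39/5 * 39 = 1521/10

1521/10


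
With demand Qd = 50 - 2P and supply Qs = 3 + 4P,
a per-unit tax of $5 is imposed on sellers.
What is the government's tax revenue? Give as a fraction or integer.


With tax on sellers, new supply: Qs' = 3 + 4(P - 5)
= 4P - 17
New equilibrium quantity:
Q_new = 83/3
Tax revenue = tax * Q_new = 5 * 83/3 = 415/3

415/3


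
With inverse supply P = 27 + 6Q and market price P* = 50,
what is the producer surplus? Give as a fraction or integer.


Minimum supply price (at Q=0): P_min = 27
Quantity supplied at P* = 50:
Q* = (50 - 27)/6 = 23/6
PS = (1/2) * Q* * (P* - P_min)
PS = (1/2) * 23/6 * (50 - 27)
PS = (1/2) * 23/6 * 23 = 529/12

529/12


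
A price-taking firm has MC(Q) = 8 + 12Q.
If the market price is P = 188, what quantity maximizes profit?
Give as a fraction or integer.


In perfect competition, profit is maximized where P = MC.
188 = 8 + 12Q
180 = 12Q
Q* = 180/12 = 15

15


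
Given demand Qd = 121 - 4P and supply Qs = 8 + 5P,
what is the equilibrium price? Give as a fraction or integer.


At equilibrium, Qd = Qs.
121 - 4P = 8 + 5P
121 - 8 = 4P + 5P
113 = 9P
P* = 113/9 = 113/9

113/9


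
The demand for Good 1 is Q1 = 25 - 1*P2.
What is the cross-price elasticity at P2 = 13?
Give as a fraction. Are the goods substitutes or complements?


dQ1/dP2 = -1
At P2 = 13: Q1 = 25 - 1*13 = 12
Exy = (dQ1/dP2)(P2/Q1) = -1 * 13 / 12 = -13/12
Since Exy < 0, the goods are complements.

-13/12 (complements)


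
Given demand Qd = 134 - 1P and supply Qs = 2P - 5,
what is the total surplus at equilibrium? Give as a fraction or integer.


Find equilibrium: 134 - 1P = 2P - 5
134 + 5 = 3P
P* = 139/3 = 139/3
Q* = 2*139/3 - 5 = 263/3
Inverse demand: P = 134 - Q/1, so P_max = 134
Inverse supply: P = 5/2 + Q/2, so P_min = 5/2
CS = (1/2) * 263/3 * (134 - 139/3) = 69169/18
PS = (1/2) * 263/3 * (139/3 - 5/2) = 69169/36
TS = CS + PS = 69169/18 + 69169/36 = 69169/12

69169/12


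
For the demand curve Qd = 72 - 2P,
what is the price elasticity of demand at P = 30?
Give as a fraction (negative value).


dQ/dP = -2
At P = 30: Q = 72 - 2*30 = 12
E = (dQ/dP)(P/Q) = (-2)(30/12) = -5

-5


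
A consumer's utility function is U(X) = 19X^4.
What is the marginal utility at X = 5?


MU = dU/dX = 19*4*X^(4-1)
MU = 76*X^3
At X = 5:
MU = 76 * 5^3
MU = 76 * 125 = 9500

9500


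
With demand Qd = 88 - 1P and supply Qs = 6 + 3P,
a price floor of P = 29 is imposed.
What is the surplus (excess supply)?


At P = 29:
Qd = 88 - 1*29 = 59
Qs = 6 + 3*29 = 93
Surplus = Qs - Qd = 93 - 59 = 34

34


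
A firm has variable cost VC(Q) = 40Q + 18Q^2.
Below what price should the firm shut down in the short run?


AVC(Q) = VC(Q)/Q = 40 + 18Q
AVC is increasing in Q, so minimum AVC is at Q -> 0+.
Min AVC = 40
The firm should shut down if P < 40.

40


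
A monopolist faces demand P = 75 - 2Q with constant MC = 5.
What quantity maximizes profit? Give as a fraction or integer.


TR = P*Q = (75 - 2Q)Q = 75Q - 2Q^2
MR = dTR/dQ = 75 - 4Q
Set MR = MC:
75 - 4Q = 5
70 = 4Q
Q* = 70/4 = 35/2

35/2


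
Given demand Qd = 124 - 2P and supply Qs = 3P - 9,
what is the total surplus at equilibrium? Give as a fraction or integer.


Find equilibrium: 124 - 2P = 3P - 9
124 + 9 = 5P
P* = 133/5 = 133/5
Q* = 3*133/5 - 9 = 354/5
Inverse demand: P = 62 - Q/2, so P_max = 62
Inverse supply: P = 3 + Q/3, so P_min = 3
CS = (1/2) * 354/5 * (62 - 133/5) = 31329/25
PS = (1/2) * 354/5 * (133/5 - 3) = 20886/25
TS = CS + PS = 31329/25 + 20886/25 = 10443/5

10443/5


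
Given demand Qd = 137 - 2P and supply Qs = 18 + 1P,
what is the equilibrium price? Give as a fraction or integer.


At equilibrium, Qd = Qs.
137 - 2P = 18 + 1P
137 - 18 = 2P + 1P
119 = 3P
P* = 119/3 = 119/3

119/3


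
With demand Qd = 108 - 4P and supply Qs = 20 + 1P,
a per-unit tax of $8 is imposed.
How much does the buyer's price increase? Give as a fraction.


With a per-unit tax, the buyer's price increase depends on relative slopes.
Supply slope: d = 1, Demand slope: b = 4
Buyer's price increase = d * tax / (b + d)
= 1 * 8 / (4 + 1)
= 8 / 5 = 8/5

8/5


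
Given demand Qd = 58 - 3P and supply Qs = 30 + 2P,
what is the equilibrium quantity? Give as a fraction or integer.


First find equilibrium price:
58 - 3P = 30 + 2P
P* = 28/5 = 28/5
Then substitute into demand:
Q* = 58 - 3 * 28/5 = 206/5

206/5


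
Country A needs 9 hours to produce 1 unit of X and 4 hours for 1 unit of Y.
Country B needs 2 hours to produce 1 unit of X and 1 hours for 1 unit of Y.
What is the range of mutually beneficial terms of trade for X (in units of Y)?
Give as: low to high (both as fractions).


Opportunity cost of X for Country A = hours_X / hours_Y = 9/4 = 9/4 units of Y
Opportunity cost of X for Country B = hours_X / hours_Y = 2/1 = 2 units of Y
Terms of trade must be between the two opportunity costs.
Range: 2 to 9/4

2 to 9/4


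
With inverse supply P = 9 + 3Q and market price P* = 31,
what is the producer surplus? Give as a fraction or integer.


Minimum supply price (at Q=0): P_min = 9
Quantity supplied at P* = 31:
Q* = (31 - 9)/3 = 22/3
PS = (1/2) * Q* * (P* - P_min)
PS = (1/2) * 22/3 * (31 - 9)
PS = (1/2) * 22/3 * 22 = 242/3

242/3


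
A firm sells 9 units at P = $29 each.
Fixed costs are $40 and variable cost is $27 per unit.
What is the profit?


Total Revenue = P * Q = 29 * 9 = $261
Total Cost = FC + VC*Q = 40 + 27*9 = $283
Profit = TR - TC = 261 - 283 = $-22

$-22


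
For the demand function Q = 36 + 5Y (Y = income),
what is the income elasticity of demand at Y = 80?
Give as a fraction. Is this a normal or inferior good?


dQ/dY = 5
At Y = 80: Q = 36 + 5*80 = 436
Ey = (dQ/dY)(Y/Q) = 5 * 80 / 436 = 100/109
Since Ey > 0, this is a normal good.

100/109 (normal good)


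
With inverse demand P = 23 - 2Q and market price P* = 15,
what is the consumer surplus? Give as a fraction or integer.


Maximum willingness to pay (at Q=0): P_max = 23
Quantity demanded at P* = 15:
Q* = (23 - 15)/2 = 4
CS = (1/2) * Q* * (P_max - P*)
CS = (1/2) * 4 * (23 - 15)
CS = (1/2) * 4 * 8 = 16

16


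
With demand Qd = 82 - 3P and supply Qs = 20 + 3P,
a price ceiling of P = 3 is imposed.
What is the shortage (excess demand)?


At P = 3:
Qd = 82 - 3*3 = 73
Qs = 20 + 3*3 = 29
Shortage = Qd - Qs = 73 - 29 = 44

44


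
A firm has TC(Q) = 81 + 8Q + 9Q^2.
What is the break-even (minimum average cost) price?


AC(Q) = 81/Q + 8 + 9Q
To minimize: dAC/dQ = -81/Q^2 + 9 = 0
Q^2 = 81/9 = 9
Q* = 3
Min AC = 81/3 + 8 + 9*3
Min AC = 27 + 8 + 27 = 62

62


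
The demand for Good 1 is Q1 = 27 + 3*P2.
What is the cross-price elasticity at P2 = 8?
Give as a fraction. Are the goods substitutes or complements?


dQ1/dP2 = 3
At P2 = 8: Q1 = 27 + 3*8 = 51
Exy = (dQ1/dP2)(P2/Q1) = 3 * 8 / 51 = 8/17
Since Exy > 0, the goods are substitutes.

8/17 (substitutes)


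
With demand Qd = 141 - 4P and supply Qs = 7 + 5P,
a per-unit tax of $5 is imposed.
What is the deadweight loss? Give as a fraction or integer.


Pre-tax equilibrium quantity: Q* = 733/9
Post-tax equilibrium quantity: Q_tax = 211/3
Reduction in quantity: Q* - Q_tax = 100/9
DWL = (1/2) * tax * (Q* - Q_tax)
DWL = (1/2) * 5 * 100/9 = 250/9

250/9


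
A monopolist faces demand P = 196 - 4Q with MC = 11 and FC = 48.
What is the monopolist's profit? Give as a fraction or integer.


MR = MC: 196 - 8Q = 11
Q* = 185/8
P* = 196 - 4*185/8 = 207/2
Profit = (P* - MC)*Q* - FC
= (207/2 - 11)*185/8 - 48
= 185/2*185/8 - 48
= 34225/16 - 48 = 33457/16

33457/16


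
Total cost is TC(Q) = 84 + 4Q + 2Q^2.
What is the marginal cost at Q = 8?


MC = dTC/dQ = 4 + 2*2*Q
At Q = 8:
MC = 4 + 4*8
MC = 4 + 32 = 36

36


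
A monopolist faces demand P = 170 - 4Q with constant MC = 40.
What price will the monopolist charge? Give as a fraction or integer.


MR = 170 - 8Q
Set MR = MC: 170 - 8Q = 40
Q* = 65/4
Substitute into demand:
P* = 170 - 4*65/4 = 105

105


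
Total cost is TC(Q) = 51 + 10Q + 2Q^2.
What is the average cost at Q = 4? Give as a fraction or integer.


TC(4) = 51 + 10*4 + 2*4^2
TC(4) = 51 + 40 + 32 = 123
AC = TC/Q = 123/4 = 123/4

123/4


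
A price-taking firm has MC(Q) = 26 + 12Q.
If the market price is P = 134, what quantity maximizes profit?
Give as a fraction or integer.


In perfect competition, profit is maximized where P = MC.
134 = 26 + 12Q
108 = 12Q
Q* = 108/12 = 9

9


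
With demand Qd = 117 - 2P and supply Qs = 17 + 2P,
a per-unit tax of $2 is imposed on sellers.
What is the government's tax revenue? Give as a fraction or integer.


With tax on sellers, new supply: Qs' = 17 + 2(P - 2)
= 13 + 2P
New equilibrium quantity:
Q_new = 65
Tax revenue = tax * Q_new = 2 * 65 = 130

130


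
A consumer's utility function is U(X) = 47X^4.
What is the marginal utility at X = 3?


MU = dU/dX = 47*4*X^(4-1)
MU = 188*X^3
At X = 3:
MU = 188 * 3^3
MU = 188 * 27 = 5076

5076


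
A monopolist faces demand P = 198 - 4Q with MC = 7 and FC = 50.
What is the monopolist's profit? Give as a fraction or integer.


MR = MC: 198 - 8Q = 7
Q* = 191/8
P* = 198 - 4*191/8 = 205/2
Profit = (P* - MC)*Q* - FC
= (205/2 - 7)*191/8 - 50
= 191/2*191/8 - 50
= 36481/16 - 50 = 35681/16

35681/16


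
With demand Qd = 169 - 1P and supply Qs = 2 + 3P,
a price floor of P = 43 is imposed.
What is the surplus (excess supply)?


At P = 43:
Qd = 169 - 1*43 = 126
Qs = 2 + 3*43 = 131
Surplus = Qs - Qd = 131 - 126 = 5

5


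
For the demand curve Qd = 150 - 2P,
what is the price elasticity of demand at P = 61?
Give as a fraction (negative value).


dQ/dP = -2
At P = 61: Q = 150 - 2*61 = 28
E = (dQ/dP)(P/Q) = (-2)(61/28) = -61/14

-61/14


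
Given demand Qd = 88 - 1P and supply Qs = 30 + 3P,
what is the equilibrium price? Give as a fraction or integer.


At equilibrium, Qd = Qs.
88 - 1P = 30 + 3P
88 - 30 = 1P + 3P
58 = 4P
P* = 58/4 = 29/2

29/2


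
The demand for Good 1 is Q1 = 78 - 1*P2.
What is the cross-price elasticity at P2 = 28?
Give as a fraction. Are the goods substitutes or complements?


dQ1/dP2 = -1
At P2 = 28: Q1 = 78 - 1*28 = 50
Exy = (dQ1/dP2)(P2/Q1) = -1 * 28 / 50 = -14/25
Since Exy < 0, the goods are complements.

-14/25 (complements)


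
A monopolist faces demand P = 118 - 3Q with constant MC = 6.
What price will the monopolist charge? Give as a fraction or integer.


MR = 118 - 6Q
Set MR = MC: 118 - 6Q = 6
Q* = 56/3
Substitute into demand:
P* = 118 - 3*56/3 = 62

62


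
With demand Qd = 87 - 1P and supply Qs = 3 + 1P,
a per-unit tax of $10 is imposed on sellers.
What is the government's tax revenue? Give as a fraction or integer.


With tax on sellers, new supply: Qs' = 3 + 1(P - 10)
= 1P - 7
New equilibrium quantity:
Q_new = 40
Tax revenue = tax * Q_new = 10 * 40 = 400

400


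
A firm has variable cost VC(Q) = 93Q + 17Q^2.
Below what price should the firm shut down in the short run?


AVC(Q) = VC(Q)/Q = 93 + 17Q
AVC is increasing in Q, so minimum AVC is at Q -> 0+.
Min AVC = 93
The firm should shut down if P < 93.

93


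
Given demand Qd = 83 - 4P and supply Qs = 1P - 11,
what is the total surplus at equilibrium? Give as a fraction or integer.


Find equilibrium: 83 - 4P = 1P - 11
83 + 11 = 5P
P* = 94/5 = 94/5
Q* = 1*94/5 - 11 = 39/5
Inverse demand: P = 83/4 - Q/4, so P_max = 83/4
Inverse supply: P = 11 + Q/1, so P_min = 11
CS = (1/2) * 39/5 * (83/4 - 94/5) = 1521/200
PS = (1/2) * 39/5 * (94/5 - 11) = 1521/50
TS = CS + PS = 1521/200 + 1521/50 = 1521/40

1521/40


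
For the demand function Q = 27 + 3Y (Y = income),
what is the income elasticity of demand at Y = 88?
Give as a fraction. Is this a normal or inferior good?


dQ/dY = 3
At Y = 88: Q = 27 + 3*88 = 291
Ey = (dQ/dY)(Y/Q) = 3 * 88 / 291 = 88/97
Since Ey > 0, this is a normal good.

88/97 (normal good)


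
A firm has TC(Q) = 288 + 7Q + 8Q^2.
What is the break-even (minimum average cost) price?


AC(Q) = 288/Q + 7 + 8Q
To minimize: dAC/dQ = -288/Q^2 + 8 = 0
Q^2 = 288/8 = 36
Q* = 6
Min AC = 288/6 + 7 + 8*6
Min AC = 48 + 7 + 48 = 103

103


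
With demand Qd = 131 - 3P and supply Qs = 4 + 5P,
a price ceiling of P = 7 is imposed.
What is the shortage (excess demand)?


At P = 7:
Qd = 131 - 3*7 = 110
Qs = 4 + 5*7 = 39
Shortage = Qd - Qs = 110 - 39 = 71

71


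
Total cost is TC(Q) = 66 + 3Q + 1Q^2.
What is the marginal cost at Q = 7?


MC = dTC/dQ = 3 + 2*1*Q
At Q = 7:
MC = 3 + 2*7
MC = 3 + 14 = 17

17


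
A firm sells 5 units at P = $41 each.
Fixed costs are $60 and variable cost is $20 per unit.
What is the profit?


Total Revenue = P * Q = 41 * 5 = $205
Total Cost = FC + VC*Q = 60 + 20*5 = $160
Profit = TR - TC = 205 - 160 = $45

$45


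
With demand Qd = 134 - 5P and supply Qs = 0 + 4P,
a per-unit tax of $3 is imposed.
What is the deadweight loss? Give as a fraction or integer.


Pre-tax equilibrium quantity: Q* = 536/9
Post-tax equilibrium quantity: Q_tax = 476/9
Reduction in quantity: Q* - Q_tax = 20/3
DWL = (1/2) * tax * (Q* - Q_tax)
DWL = (1/2) * 3 * 20/3 = 10

10


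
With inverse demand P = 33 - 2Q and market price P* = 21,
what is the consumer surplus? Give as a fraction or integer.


Maximum willingness to pay (at Q=0): P_max = 33
Quantity demanded at P* = 21:
Q* = (33 - 21)/2 = 6
CS = (1/2) * Q* * (P_max - P*)
CS = (1/2) * 6 * (33 - 21)
CS = (1/2) * 6 * 12 = 36

36


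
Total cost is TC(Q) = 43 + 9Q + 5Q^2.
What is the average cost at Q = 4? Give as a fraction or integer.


TC(4) = 43 + 9*4 + 5*4^2
TC(4) = 43 + 36 + 80 = 159
AC = TC/Q = 159/4 = 159/4

159/4


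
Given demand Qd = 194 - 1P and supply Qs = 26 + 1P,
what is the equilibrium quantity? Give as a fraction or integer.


First find equilibrium price:
194 - 1P = 26 + 1P
P* = 168/2 = 84
Then substitute into demand:
Q* = 194 - 1 * 84 = 110

110


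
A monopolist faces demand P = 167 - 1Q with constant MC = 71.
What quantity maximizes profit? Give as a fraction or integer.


TR = P*Q = (167 - 1Q)Q = 167Q - 1Q^2
MR = dTR/dQ = 167 - 2Q
Set MR = MC:
167 - 2Q = 71
96 = 2Q
Q* = 96/2 = 48

48


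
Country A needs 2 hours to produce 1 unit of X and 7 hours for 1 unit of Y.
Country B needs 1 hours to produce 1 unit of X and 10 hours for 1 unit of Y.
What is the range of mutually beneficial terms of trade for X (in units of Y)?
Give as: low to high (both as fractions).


Opportunity cost of X for Country A = hours_X / hours_Y = 2/7 = 2/7 units of Y
Opportunity cost of X for Country B = hours_X / hours_Y = 1/10 = 1/10 units of Y
Terms of trade must be between the two opportunity costs.
Range: 1/10 to 2/7

1/10 to 2/7


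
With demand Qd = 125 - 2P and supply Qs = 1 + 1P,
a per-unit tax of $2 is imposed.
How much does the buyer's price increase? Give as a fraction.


With a per-unit tax, the buyer's price increase depends on relative slopes.
Supply slope: d = 1, Demand slope: b = 2
Buyer's price increase = d * tax / (b + d)
= 1 * 2 / (2 + 1)
= 2 / 3 = 2/3

2/3


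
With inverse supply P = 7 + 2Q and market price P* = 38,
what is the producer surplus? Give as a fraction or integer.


Minimum supply price (at Q=0): P_min = 7
Quantity supplied at P* = 38:
Q* = (38 - 7)/2 = 31/2
PS = (1/2) * Q* * (P* - P_min)
PS = (1/2) * 31/2 * (38 - 7)
PS = (1/2) * 31/2 * 31 = 961/4

961/4


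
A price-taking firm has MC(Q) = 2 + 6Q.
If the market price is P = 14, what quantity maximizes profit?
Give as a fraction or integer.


In perfect competition, profit is maximized where P = MC.
14 = 2 + 6Q
12 = 6Q
Q* = 12/6 = 2

2


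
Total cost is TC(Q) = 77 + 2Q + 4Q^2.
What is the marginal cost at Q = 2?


MC = dTC/dQ = 2 + 2*4*Q
At Q = 2:
MC = 2 + 8*2
MC = 2 + 16 = 18

18


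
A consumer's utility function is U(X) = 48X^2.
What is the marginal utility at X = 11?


MU = dU/dX = 48*2*X^(2-1)
MU = 96*X^1
At X = 11:
MU = 96 * 11^1
MU = 96 * 11 = 1056

1056


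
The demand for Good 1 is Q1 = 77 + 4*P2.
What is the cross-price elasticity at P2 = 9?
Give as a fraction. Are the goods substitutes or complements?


dQ1/dP2 = 4
At P2 = 9: Q1 = 77 + 4*9 = 113
Exy = (dQ1/dP2)(P2/Q1) = 4 * 9 / 113 = 36/113
Since Exy > 0, the goods are substitutes.

36/113 (substitutes)


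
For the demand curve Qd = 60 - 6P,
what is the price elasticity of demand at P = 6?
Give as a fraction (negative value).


dQ/dP = -6
At P = 6: Q = 60 - 6*6 = 24
E = (dQ/dP)(P/Q) = (-6)(6/24) = -3/2

-3/2


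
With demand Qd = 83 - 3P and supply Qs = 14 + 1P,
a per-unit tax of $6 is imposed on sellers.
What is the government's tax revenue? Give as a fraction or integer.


With tax on sellers, new supply: Qs' = 14 + 1(P - 6)
= 8 + 1P
New equilibrium quantity:
Q_new = 107/4
Tax revenue = tax * Q_new = 6 * 107/4 = 321/2

321/2


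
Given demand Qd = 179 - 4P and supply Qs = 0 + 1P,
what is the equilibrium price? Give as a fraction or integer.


At equilibrium, Qd = Qs.
179 - 4P = 0 + 1P
179 - 0 = 4P + 1P
179 = 5P
P* = 179/5 = 179/5

179/5


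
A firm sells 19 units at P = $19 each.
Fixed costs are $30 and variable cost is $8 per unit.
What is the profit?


Total Revenue = P * Q = 19 * 19 = $361
Total Cost = FC + VC*Q = 30 + 8*19 = $182
Profit = TR - TC = 361 - 182 = $179

$179


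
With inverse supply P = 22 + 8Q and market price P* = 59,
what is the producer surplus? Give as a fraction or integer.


Minimum supply price (at Q=0): P_min = 22
Quantity supplied at P* = 59:
Q* = (59 - 22)/8 = 37/8
PS = (1/2) * Q* * (P* - P_min)
PS = (1/2) * 37/8 * (59 - 22)
PS = (1/2) * 37/8 * 37 = 1369/16

1369/16


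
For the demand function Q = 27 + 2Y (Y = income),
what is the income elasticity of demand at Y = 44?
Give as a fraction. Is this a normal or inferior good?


dQ/dY = 2
At Y = 44: Q = 27 + 2*44 = 115
Ey = (dQ/dY)(Y/Q) = 2 * 44 / 115 = 88/115
Since Ey > 0, this is a normal good.

88/115 (normal good)


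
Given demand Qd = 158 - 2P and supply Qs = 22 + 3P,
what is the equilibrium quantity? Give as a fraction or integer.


First find equilibrium price:
158 - 2P = 22 + 3P
P* = 136/5 = 136/5
Then substitute into demand:
Q* = 158 - 2 * 136/5 = 518/5

518/5


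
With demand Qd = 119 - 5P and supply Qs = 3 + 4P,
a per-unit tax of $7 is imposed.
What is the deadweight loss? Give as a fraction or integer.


Pre-tax equilibrium quantity: Q* = 491/9
Post-tax equilibrium quantity: Q_tax = 39
Reduction in quantity: Q* - Q_tax = 140/9
DWL = (1/2) * tax * (Q* - Q_tax)
DWL = (1/2) * 7 * 140/9 = 490/9

490/9


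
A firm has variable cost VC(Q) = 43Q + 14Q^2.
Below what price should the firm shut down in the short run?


AVC(Q) = VC(Q)/Q = 43 + 14Q
AVC is increasing in Q, so minimum AVC is at Q -> 0+.
Min AVC = 43
The firm should shut down if P < 43.

43


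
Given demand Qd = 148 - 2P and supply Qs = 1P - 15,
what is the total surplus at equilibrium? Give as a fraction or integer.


Find equilibrium: 148 - 2P = 1P - 15
148 + 15 = 3P
P* = 163/3 = 163/3
Q* = 1*163/3 - 15 = 118/3
Inverse demand: P = 74 - Q/2, so P_max = 74
Inverse supply: P = 15 + Q/1, so P_min = 15
CS = (1/2) * 118/3 * (74 - 163/3) = 3481/9
PS = (1/2) * 118/3 * (163/3 - 15) = 6962/9
TS = CS + PS = 3481/9 + 6962/9 = 3481/3

3481/3


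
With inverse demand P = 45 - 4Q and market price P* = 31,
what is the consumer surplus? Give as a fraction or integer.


Maximum willingness to pay (at Q=0): P_max = 45
Quantity demanded at P* = 31:
Q* = (45 - 31)/4 = 7/2
CS = (1/2) * Q* * (P_max - P*)
CS = (1/2) * 7/2 * (45 - 31)
CS = (1/2) * 7/2 * 14 = 49/2

49/2


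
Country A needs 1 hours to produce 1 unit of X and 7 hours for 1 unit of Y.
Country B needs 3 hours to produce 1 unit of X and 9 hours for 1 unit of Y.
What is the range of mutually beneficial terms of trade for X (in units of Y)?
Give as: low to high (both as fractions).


Opportunity cost of X for Country A = hours_X / hours_Y = 1/7 = 1/7 units of Y
Opportunity cost of X for Country B = hours_X / hours_Y = 3/9 = 1/3 units of Y
Terms of trade must be between the two opportunity costs.
Range: 1/7 to 1/3

1/7 to 1/3


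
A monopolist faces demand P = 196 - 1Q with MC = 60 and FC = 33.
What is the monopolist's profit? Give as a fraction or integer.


MR = MC: 196 - 2Q = 60
Q* = 68
P* = 196 - 1*68 = 128
Profit = (P* - MC)*Q* - FC
= (128 - 60)*68 - 33
= 68*68 - 33
= 4624 - 33 = 4591

4591


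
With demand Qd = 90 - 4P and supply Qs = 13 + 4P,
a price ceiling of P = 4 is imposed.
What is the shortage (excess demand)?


At P = 4:
Qd = 90 - 4*4 = 74
Qs = 13 + 4*4 = 29
Shortage = Qd - Qs = 74 - 29 = 45

45


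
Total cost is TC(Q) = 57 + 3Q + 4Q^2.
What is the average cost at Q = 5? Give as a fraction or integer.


TC(5) = 57 + 3*5 + 4*5^2
TC(5) = 57 + 15 + 100 = 172
AC = TC/Q = 172/5 = 172/5

172/5


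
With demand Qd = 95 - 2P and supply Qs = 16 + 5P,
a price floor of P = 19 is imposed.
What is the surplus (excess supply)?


At P = 19:
Qd = 95 - 2*19 = 57
Qs = 16 + 5*19 = 111
Surplus = Qs - Qd = 111 - 57 = 54

54


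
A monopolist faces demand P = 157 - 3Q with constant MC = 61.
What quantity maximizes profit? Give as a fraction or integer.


TR = P*Q = (157 - 3Q)Q = 157Q - 3Q^2
MR = dTR/dQ = 157 - 6Q
Set MR = MC:
157 - 6Q = 61
96 = 6Q
Q* = 96/6 = 16

16


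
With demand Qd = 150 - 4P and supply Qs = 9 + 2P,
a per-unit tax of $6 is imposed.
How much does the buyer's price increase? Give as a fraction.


With a per-unit tax, the buyer's price increase depends on relative slopes.
Supply slope: d = 2, Demand slope: b = 4
Buyer's price increase = d * tax / (b + d)
= 2 * 6 / (4 + 2)
= 12 / 6 = 2

2


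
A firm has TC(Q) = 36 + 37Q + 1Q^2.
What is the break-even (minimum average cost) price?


AC(Q) = 36/Q + 37 + 1Q
To minimize: dAC/dQ = -36/Q^2 + 1 = 0
Q^2 = 36/1 = 36
Q* = 6
Min AC = 36/6 + 37 + 1*6
Min AC = 6 + 37 + 6 = 49

49


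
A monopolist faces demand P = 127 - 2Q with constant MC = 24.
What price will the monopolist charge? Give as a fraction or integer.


MR = 127 - 4Q
Set MR = MC: 127 - 4Q = 24
Q* = 103/4
Substitute into demand:
P* = 127 - 2*103/4 = 151/2

151/2


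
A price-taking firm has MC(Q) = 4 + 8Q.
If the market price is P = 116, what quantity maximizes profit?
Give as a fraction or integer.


In perfect competition, profit is maximized where P = MC.
116 = 4 + 8Q
112 = 8Q
Q* = 112/8 = 14

14


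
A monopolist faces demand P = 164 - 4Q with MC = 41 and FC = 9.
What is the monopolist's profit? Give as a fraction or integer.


MR = MC: 164 - 8Q = 41
Q* = 123/8
P* = 164 - 4*123/8 = 205/2
Profit = (P* - MC)*Q* - FC
= (205/2 - 41)*123/8 - 9
= 123/2*123/8 - 9
= 15129/16 - 9 = 14985/16

14985/16


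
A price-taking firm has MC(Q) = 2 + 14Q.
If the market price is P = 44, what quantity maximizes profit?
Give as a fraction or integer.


In perfect competition, profit is maximized where P = MC.
44 = 2 + 14Q
42 = 14Q
Q* = 42/14 = 3

3


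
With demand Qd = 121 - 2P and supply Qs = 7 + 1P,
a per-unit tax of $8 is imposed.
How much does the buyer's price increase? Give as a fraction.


With a per-unit tax, the buyer's price increase depends on relative slopes.
Supply slope: d = 1, Demand slope: b = 2
Buyer's price increase = d * tax / (b + d)
= 1 * 8 / (2 + 1)
= 8 / 3 = 8/3

8/3


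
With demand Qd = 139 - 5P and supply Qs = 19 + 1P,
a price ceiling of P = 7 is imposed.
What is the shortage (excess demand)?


At P = 7:
Qd = 139 - 5*7 = 104
Qs = 19 + 1*7 = 26
Shortage = Qd - Qs = 104 - 26 = 78

78


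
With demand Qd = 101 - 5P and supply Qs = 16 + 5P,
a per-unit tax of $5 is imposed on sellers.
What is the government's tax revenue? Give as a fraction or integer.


With tax on sellers, new supply: Qs' = 16 + 5(P - 5)
= 5P - 9
New equilibrium quantity:
Q_new = 46
Tax revenue = tax * Q_new = 5 * 46 = 230

230


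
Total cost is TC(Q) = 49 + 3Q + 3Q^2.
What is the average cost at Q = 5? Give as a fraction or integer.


TC(5) = 49 + 3*5 + 3*5^2
TC(5) = 49 + 15 + 75 = 139
AC = TC/Q = 139/5 = 139/5

139/5


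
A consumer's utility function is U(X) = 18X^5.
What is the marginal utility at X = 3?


MU = dU/dX = 18*5*X^(5-1)
MU = 90*X^4
At X = 3:
MU = 90 * 3^4
MU = 90 * 81 = 7290

7290


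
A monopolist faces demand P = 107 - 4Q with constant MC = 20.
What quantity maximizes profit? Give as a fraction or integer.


TR = P*Q = (107 - 4Q)Q = 107Q - 4Q^2
MR = dTR/dQ = 107 - 8Q
Set MR = MC:
107 - 8Q = 20
87 = 8Q
Q* = 87/8 = 87/8

87/8


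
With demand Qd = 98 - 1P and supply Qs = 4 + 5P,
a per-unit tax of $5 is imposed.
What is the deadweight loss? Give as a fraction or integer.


Pre-tax equilibrium quantity: Q* = 247/3
Post-tax equilibrium quantity: Q_tax = 469/6
Reduction in quantity: Q* - Q_tax = 25/6
DWL = (1/2) * tax * (Q* - Q_tax)
DWL = (1/2) * 5 * 25/6 = 125/12

125/12


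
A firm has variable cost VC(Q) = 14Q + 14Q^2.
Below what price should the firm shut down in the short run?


AVC(Q) = VC(Q)/Q = 14 + 14Q
AVC is increasing in Q, so minimum AVC is at Q -> 0+.
Min AVC = 14
The firm should shut down if P < 14.

14


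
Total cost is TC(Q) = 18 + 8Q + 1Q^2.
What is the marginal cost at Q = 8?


MC = dTC/dQ = 8 + 2*1*Q
At Q = 8:
MC = 8 + 2*8
MC = 8 + 16 = 24

24


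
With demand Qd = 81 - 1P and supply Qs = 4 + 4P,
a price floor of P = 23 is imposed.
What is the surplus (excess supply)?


At P = 23:
Qd = 81 - 1*23 = 58
Qs = 4 + 4*23 = 96
Surplus = Qs - Qd = 96 - 58 = 38

38


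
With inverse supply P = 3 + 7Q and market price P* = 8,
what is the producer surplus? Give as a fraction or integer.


Minimum supply price (at Q=0): P_min = 3
Quantity supplied at P* = 8:
Q* = (8 - 3)/7 = 5/7
PS = (1/2) * Q* * (P* - P_min)
PS = (1/2) * 5/7 * (8 - 3)
PS = (1/2) * 5/7 * 5 = 25/14

25/14


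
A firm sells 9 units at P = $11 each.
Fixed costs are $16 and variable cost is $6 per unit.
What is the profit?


Total Revenue = P * Q = 11 * 9 = $99
Total Cost = FC + VC*Q = 16 + 6*9 = $70
Profit = TR - TC = 99 - 70 = $29

$29


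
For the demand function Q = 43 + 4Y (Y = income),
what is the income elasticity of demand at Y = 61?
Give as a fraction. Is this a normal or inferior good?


dQ/dY = 4
At Y = 61: Q = 43 + 4*61 = 287
Ey = (dQ/dY)(Y/Q) = 4 * 61 / 287 = 244/287
Since Ey > 0, this is a normal good.

244/287 (normal good)


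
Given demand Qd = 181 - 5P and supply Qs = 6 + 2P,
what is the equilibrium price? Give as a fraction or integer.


At equilibrium, Qd = Qs.
181 - 5P = 6 + 2P
181 - 6 = 5P + 2P
175 = 7P
P* = 175/7 = 25

25


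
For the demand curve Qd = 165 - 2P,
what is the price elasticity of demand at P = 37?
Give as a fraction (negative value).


dQ/dP = -2
At P = 37: Q = 165 - 2*37 = 91
E = (dQ/dP)(P/Q) = (-2)(37/91) = -74/91

-74/91


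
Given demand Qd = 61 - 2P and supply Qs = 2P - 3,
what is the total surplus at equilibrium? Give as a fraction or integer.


Find equilibrium: 61 - 2P = 2P - 3
61 + 3 = 4P
P* = 64/4 = 16
Q* = 2*16 - 3 = 29
Inverse demand: P = 61/2 - Q/2, so P_max = 61/2
Inverse supply: P = 3/2 + Q/2, so P_min = 3/2
CS = (1/2) * 29 * (61/2 - 16) = 841/4
PS = (1/2) * 29 * (16 - 3/2) = 841/4
TS = CS + PS = 841/4 + 841/4 = 841/2

841/2


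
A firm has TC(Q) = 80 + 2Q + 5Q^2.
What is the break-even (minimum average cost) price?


AC(Q) = 80/Q + 2 + 5Q
To minimize: dAC/dQ = -80/Q^2 + 5 = 0
Q^2 = 80/5 = 16
Q* = 4
Min AC = 80/4 + 2 + 5*4
Min AC = 20 + 2 + 20 = 42

42


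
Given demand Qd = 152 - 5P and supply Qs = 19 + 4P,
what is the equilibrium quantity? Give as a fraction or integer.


First find equilibrium price:
152 - 5P = 19 + 4P
P* = 133/9 = 133/9
Then substitute into demand:
Q* = 152 - 5 * 133/9 = 703/9

703/9


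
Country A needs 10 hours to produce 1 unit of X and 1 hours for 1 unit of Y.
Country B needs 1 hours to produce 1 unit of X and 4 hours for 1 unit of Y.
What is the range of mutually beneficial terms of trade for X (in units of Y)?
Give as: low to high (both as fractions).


Opportunity cost of X for Country A = hours_X / hours_Y = 10/1 = 10 units of Y
Opportunity cost of X for Country B = hours_X / hours_Y = 1/4 = 1/4 units of Y
Terms of trade must be between the two opportunity costs.
Range: 1/4 to 10

1/4 to 10


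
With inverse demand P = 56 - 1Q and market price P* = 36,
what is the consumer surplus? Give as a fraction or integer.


Maximum willingness to pay (at Q=0): P_max = 56
Quantity demanded at P* = 36:
Q* = (56 - 36)/1 = 20
CS = (1/2) * Q* * (P_max - P*)
CS = (1/2) * 20 * (56 - 36)
CS = (1/2) * 20 * 20 = 200

200


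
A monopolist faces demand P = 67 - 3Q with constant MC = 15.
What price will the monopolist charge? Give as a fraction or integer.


MR = 67 - 6Q
Set MR = MC: 67 - 6Q = 15
Q* = 26/3
Substitute into demand:
P* = 67 - 3*26/3 = 41

41


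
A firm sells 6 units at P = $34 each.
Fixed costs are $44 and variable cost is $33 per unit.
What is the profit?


Total Revenue = P * Q = 34 * 6 = $204
Total Cost = FC + VC*Q = 44 + 33*6 = $242
Profit = TR - TC = 204 - 242 = $-38

$-38


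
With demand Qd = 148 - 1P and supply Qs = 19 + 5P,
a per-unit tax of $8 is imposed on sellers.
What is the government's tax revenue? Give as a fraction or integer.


With tax on sellers, new supply: Qs' = 19 + 5(P - 8)
= 5P - 21
New equilibrium quantity:
Q_new = 719/6
Tax revenue = tax * Q_new = 8 * 719/6 = 2876/3

2876/3


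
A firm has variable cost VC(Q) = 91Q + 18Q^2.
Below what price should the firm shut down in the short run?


AVC(Q) = VC(Q)/Q = 91 + 18Q
AVC is increasing in Q, so minimum AVC is at Q -> 0+.
Min AVC = 91
The firm should shut down if P < 91.

91


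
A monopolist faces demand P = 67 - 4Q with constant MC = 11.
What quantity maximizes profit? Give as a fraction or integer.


TR = P*Q = (67 - 4Q)Q = 67Q - 4Q^2
MR = dTR/dQ = 67 - 8Q
Set MR = MC:
67 - 8Q = 11
56 = 8Q
Q* = 56/8 = 7

7


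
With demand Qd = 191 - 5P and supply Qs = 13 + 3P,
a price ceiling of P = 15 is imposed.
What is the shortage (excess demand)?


At P = 15:
Qd = 191 - 5*15 = 116
Qs = 13 + 3*15 = 58
Shortage = Qd - Qs = 116 - 58 = 58

58


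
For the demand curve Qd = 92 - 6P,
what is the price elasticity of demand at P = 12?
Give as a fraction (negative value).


dQ/dP = -6
At P = 12: Q = 92 - 6*12 = 20
E = (dQ/dP)(P/Q) = (-6)(12/20) = -18/5

-18/5


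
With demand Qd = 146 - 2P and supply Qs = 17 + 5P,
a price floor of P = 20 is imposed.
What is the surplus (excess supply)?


At P = 20:
Qd = 146 - 2*20 = 106
Qs = 17 + 5*20 = 117
Surplus = Qs - Qd = 117 - 106 = 11

11


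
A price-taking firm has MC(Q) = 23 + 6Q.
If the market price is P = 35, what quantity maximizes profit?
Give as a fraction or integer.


In perfect competition, profit is maximized where P = MC.
35 = 23 + 6Q
12 = 6Q
Q* = 12/6 = 2

2


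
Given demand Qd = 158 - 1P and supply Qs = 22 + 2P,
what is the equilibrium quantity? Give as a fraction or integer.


First find equilibrium price:
158 - 1P = 22 + 2P
P* = 136/3 = 136/3
Then substitute into demand:
Q* = 158 - 1 * 136/3 = 338/3

338/3


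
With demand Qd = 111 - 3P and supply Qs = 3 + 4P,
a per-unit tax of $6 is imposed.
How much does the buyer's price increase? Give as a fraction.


With a per-unit tax, the buyer's price increase depends on relative slopes.
Supply slope: d = 4, Demand slope: b = 3
Buyer's price increase = d * tax / (b + d)
= 4 * 6 / (3 + 4)
= 24 / 7 = 24/7

24/7


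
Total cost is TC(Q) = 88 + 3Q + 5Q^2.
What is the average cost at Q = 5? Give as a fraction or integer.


TC(5) = 88 + 3*5 + 5*5^2
TC(5) = 88 + 15 + 125 = 228
AC = TC/Q = 228/5 = 228/5

228/5


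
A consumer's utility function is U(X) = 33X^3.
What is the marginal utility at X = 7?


MU = dU/dX = 33*3*X^(3-1)
MU = 99*X^2
At X = 7:
MU = 99 * 7^2
MU = 99 * 49 = 4851

4851


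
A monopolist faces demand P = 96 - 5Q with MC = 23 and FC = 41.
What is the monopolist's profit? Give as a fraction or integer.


MR = MC: 96 - 10Q = 23
Q* = 73/10
P* = 96 - 5*73/10 = 119/2
Profit = (P* - MC)*Q* - FC
= (119/2 - 23)*73/10 - 41
= 73/2*73/10 - 41
= 5329/20 - 41 = 4509/20

4509/20


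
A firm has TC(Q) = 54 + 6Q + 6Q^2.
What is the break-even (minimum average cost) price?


AC(Q) = 54/Q + 6 + 6Q
To minimize: dAC/dQ = -54/Q^2 + 6 = 0
Q^2 = 54/6 = 9
Q* = 3
Min AC = 54/3 + 6 + 6*3
Min AC = 18 + 6 + 18 = 42

42


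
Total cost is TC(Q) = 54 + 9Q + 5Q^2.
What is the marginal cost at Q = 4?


MC = dTC/dQ = 9 + 2*5*Q
At Q = 4:
MC = 9 + 10*4
MC = 9 + 40 = 49

49


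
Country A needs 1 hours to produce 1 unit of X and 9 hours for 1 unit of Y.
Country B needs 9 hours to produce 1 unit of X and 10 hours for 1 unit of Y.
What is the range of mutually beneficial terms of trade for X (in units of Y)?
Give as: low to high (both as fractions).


Opportunity cost of X for Country A = hours_X / hours_Y = 1/9 = 1/9 units of Y
Opportunity cost of X for Country B = hours_X / hours_Y = 9/10 = 9/10 units of Y
Terms of trade must be between the two opportunity costs.
Range: 1/9 to 9/10

1/9 to 9/10


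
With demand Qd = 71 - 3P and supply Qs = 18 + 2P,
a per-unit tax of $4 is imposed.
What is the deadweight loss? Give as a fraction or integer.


Pre-tax equilibrium quantity: Q* = 196/5
Post-tax equilibrium quantity: Q_tax = 172/5
Reduction in quantity: Q* - Q_tax = 24/5
DWL = (1/2) * tax * (Q* - Q_tax)
DWL = (1/2) * 4 * 24/5 = 48/5

48/5


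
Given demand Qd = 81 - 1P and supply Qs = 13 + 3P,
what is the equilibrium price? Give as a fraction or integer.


At equilibrium, Qd = Qs.
81 - 1P = 13 + 3P
81 - 13 = 1P + 3P
68 = 4P
P* = 68/4 = 17

17


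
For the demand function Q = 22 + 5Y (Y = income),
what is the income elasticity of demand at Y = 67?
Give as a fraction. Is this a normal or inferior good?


dQ/dY = 5
At Y = 67: Q = 22 + 5*67 = 357
Ey = (dQ/dY)(Y/Q) = 5 * 67 / 357 = 335/357
Since Ey > 0, this is a normal good.

335/357 (normal good)


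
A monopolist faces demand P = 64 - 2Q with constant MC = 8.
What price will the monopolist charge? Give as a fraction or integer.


MR = 64 - 4Q
Set MR = MC: 64 - 4Q = 8
Q* = 14
Substitute into demand:
P* = 64 - 2*14 = 36

36


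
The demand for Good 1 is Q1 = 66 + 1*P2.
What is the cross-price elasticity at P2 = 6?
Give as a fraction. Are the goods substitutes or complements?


dQ1/dP2 = 1
At P2 = 6: Q1 = 66 + 1*6 = 72
Exy = (dQ1/dP2)(P2/Q1) = 1 * 6 / 72 = 1/12
Since Exy > 0, the goods are substitutes.

1/12 (substitutes)


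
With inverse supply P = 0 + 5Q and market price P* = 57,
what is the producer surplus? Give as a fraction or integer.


Minimum supply price (at Q=0): P_min = 0
Quantity supplied at P* = 57:
Q* = (57 - 0)/5 = 57/5
PS = (1/2) * Q* * (P* - P_min)
PS = (1/2) * 57/5 * (57 - 0)
PS = (1/2) * 57/5 * 57 = 3249/10

3249/10
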